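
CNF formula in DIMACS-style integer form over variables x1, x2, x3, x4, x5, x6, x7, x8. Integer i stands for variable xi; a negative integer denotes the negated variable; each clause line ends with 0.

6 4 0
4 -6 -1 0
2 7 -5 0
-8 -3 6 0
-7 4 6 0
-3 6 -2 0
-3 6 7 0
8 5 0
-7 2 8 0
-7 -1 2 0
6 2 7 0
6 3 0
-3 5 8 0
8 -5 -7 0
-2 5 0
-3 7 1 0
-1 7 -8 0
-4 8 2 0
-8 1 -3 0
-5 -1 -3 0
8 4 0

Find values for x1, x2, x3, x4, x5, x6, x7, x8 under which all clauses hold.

Try x1 = False.
Try x2 = False.
Set x3 = False and propagate.
  then x6 is forced to True.
The remaining clauses are satisfied by x4 = True, x5 = False, x7 = False, x8 = True.
Every clause has at least one true literal under this assignment.

x1=False  x2=False  x3=False  x4=True  x5=False  x6=True  x7=False  x8=True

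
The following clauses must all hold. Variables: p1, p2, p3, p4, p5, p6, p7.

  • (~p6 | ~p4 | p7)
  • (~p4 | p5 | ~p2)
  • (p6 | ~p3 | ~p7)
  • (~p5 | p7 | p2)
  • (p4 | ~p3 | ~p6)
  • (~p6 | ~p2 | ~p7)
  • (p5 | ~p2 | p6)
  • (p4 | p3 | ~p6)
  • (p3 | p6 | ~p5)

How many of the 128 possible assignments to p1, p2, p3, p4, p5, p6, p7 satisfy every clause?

24

Split on p6, then p2.
  p6=1, p2=1: a clause becomes empty — 0.
  p6=1, p2=0: forces p4=1; p7=1; p1, p3, p5 free → 2^3 = 8.
  p6=0, p2=1: remaining (p1,p3,p4,p5,p7) ∈ {(0,1,0,1,0); (0,1,1,1,0); (1,1,0,1,0); (1,1,1,1,0)} — 4.
  p6=0, p2=0: p1, p4 free; 3 ways for (p3,p5,p7) × 2^2 = 12.
Total: 0 + 8 + 4 + 12 = 24.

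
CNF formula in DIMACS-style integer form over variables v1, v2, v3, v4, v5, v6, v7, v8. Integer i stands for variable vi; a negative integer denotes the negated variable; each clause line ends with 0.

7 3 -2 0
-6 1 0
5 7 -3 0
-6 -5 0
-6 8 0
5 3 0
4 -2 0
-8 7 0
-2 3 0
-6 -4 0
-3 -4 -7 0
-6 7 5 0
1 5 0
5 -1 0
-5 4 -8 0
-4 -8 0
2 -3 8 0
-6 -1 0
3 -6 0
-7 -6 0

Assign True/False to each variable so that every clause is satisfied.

Pure literal: v6 appears only negated; assign v6 = False.
Try v1 = True.
  then v5 is forced to True.
Set v2 = False and propagate.
The remaining clauses are satisfied by v3 = False, v4 = False, v7 = True, v8 = False.
Every clause has at least one true literal under this assignment.

v1=True  v2=False  v3=False  v4=False  v5=True  v6=False  v7=True  v8=False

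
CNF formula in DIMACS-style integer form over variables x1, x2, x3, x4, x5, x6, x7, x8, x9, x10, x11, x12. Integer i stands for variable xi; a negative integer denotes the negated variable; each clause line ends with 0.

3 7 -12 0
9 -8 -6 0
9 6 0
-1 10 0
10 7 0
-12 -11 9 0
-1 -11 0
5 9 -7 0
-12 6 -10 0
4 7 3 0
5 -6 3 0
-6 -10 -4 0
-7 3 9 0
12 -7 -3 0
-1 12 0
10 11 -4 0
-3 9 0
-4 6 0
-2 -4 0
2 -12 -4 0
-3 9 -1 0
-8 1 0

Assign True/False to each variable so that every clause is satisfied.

x1=False, x2=True, x3=True, x4=False, x5=True, x6=True, x7=False, x8=False, x9=True, x10=True, x11=True, x12=False

Check each clause:
  1. {¬x12, x7, x3} — x3 is true.
  2. {x9, ¬x8, ¬x6} — ¬x8 is true.
  3. {x6, x9} — x9 is true.
  4. {¬x1, x10} — x10 is true.
  5. {x10, x7} — x10 is true.
  6. {x9, ¬x11, ¬x12} — x9 is true.
  7. {¬x1, ¬x11} — ¬x1 is true.
  8. {¬x7, x9, x5} — ¬x7 is true.
  9. {¬x10, x6, ¬x12} — ¬x12 is true.
  10. {x7, x4, x3} — x3 is true.
  11. {¬x6, x5, x3} — x3 is true.
  12. {¬x6, ¬x4, ¬x10} — ¬x4 is true.
  13. {¬x7, x9, x3} — x9 is true.
  14. {x12, ¬x7, ¬x3} — ¬x7 is true.
  15. {¬x1, x12} — ¬x1 is true.
  16. {x10, x11, ¬x4} — x10 is true.
  17. {x9, ¬x3} — x9 is true.
  18. {¬x4, x6} — ¬x4 is true.
  19. {¬x2, ¬x4} — ¬x4 is true.
  20. {x2, ¬x4, ¬x12} — x2 is true.
  21. {¬x1, ¬x3, x9} — x9 is true.
  22. {¬x8, x1} — ¬x8 is true.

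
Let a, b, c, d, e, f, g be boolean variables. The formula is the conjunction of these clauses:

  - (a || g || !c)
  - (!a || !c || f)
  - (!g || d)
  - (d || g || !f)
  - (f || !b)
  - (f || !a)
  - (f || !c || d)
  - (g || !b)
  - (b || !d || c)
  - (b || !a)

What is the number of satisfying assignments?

14

Case analysis on f and a:
  f=T, a=T: remaining (b,c,d,e,g) ∈ {(T,F,T,F,T); (T,F,T,T,T); (T,T,T,F,T); (T,T,T,T,T)} — 4.
  f=T, a=F: e free; 3 ways for (b,c,d,g) × 2^1 = 6.
  f=F, a=T: a clause becomes empty — 0.
  f=F, a=F: remaining (b,c,d,e,g) ∈ {(F,F,F,F,F); (F,F,F,T,F); (F,T,T,F,T); (F,T,T,T,T)} — 4.
Total: 4 + 6 + 0 + 4 = 14.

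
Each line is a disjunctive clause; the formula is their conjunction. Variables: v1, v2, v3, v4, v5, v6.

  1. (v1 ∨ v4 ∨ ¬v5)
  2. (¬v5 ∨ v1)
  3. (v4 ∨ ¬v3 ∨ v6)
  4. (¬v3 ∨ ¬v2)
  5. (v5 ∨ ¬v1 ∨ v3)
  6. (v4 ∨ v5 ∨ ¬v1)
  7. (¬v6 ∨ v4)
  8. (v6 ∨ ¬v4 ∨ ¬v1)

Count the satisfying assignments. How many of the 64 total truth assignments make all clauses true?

Case analysis on v1 and v4:
  v1=T, v4=T: remaining (v2,v3,v5,v6) ∈ {(F,F,T,T); (F,T,F,T); (F,T,T,T); (T,F,T,T)} — 4.
  v1=T, v4=F: remaining (v2,v3,v5,v6) ∈ {(F,F,T,F); (T,F,T,F)} — 2.
  v1=F, v4=T: v6 free; 3 ways for (v2,v3,v5) × 2^1 = 6.
  v1=F, v4=F: remaining (v2,v3,v5,v6) ∈ {(F,F,F,F); (T,F,F,F)} — 2.
Total: 4 + 2 + 6 + 2 = 14.

14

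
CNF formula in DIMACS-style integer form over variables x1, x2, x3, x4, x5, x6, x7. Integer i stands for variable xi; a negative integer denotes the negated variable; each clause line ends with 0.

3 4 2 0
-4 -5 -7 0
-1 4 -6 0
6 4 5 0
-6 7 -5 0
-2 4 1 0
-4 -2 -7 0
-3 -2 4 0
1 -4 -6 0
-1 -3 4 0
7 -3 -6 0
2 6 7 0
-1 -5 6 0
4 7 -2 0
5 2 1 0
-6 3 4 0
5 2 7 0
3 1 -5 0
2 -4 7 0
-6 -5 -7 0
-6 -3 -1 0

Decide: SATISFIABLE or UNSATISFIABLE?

SATISFIABLE

Branch on x1: take x1 = False.
Try x2 = True.
  then x4 is forced to True.
  then x7 is forced to False.
  then x6 is forced to False.
Try x3 = False.
  then x5 is forced to False.
So x1=F  x2=T  x3=F  x4=T  x5=F  x6=F  x7=F is a satisfying assignment.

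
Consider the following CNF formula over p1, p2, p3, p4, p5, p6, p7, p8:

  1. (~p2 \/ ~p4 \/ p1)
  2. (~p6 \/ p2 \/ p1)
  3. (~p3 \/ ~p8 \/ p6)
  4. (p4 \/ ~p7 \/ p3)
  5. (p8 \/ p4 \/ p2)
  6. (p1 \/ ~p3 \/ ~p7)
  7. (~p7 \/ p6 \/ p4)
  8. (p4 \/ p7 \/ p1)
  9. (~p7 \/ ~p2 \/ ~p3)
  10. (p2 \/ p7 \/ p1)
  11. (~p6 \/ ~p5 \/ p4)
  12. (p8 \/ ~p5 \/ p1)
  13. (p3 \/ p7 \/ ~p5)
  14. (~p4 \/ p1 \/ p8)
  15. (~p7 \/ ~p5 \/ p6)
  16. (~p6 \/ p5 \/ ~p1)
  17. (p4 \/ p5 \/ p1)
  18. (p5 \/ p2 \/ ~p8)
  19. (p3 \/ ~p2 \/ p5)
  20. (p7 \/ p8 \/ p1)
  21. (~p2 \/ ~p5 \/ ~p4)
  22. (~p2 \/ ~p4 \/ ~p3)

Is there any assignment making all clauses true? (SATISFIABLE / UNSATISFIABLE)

Try p1 = True.
Set p2 = False and propagate.
Branch on p3: take p3 = False.
The remaining clauses are satisfied by p4 = True, p5 = False, p6 = False, p7 = False, p8 = False.
So p1=T  p2=F  p3=F  p4=T  p5=F  p6=F  p7=F  p8=F is a satisfying assignment.

SATISFIABLE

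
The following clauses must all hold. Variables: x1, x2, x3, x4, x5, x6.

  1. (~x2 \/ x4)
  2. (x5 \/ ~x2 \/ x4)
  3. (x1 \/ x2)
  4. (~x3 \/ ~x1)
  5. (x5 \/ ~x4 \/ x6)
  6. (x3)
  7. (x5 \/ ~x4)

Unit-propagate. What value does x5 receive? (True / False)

Unit clause (x3) sets x3 = True.
(~x3 \/ ~x1): since x3 = True, the clause reduces to (~x1). x1 = False.
(x1 \/ x2): since x1 = False, the clause reduces to (x2). x2 = True.
(~x2 \/ x4): since x2 = True, the clause reduces to (x4). x4 = True.
(~x4 \/ x5): since x4 = True, the clause reduces to (x5). x5 = True.

True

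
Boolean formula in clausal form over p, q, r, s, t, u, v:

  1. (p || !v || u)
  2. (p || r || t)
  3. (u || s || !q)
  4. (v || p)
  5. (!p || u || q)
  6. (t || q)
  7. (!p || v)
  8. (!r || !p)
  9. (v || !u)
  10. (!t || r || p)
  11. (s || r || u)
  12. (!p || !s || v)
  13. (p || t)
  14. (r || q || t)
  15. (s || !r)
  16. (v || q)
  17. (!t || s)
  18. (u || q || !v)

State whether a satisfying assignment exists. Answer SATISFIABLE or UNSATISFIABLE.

Branch on p: take p = True.
  then v is forced to True.
  then r is forced to False.
Branch on q: take q = True.
Try s = True.
t, u are now unconstrained; take t = False, u = True.
So p=1, q=1, r=0, s=1, t=0, u=1, v=1 is a satisfying assignment.

SATISFIABLE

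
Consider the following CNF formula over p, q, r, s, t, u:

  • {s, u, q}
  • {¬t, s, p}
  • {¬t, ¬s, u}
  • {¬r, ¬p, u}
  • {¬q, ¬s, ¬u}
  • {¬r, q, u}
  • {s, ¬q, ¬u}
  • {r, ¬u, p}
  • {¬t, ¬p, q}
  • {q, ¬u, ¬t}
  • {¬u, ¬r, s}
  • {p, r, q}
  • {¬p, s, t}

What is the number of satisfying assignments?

10

Case analysis on u and q:
  u=1, q=1: a clause becomes empty — 0.
  u=1, q=0: remaining (p,r,s,t) ∈ {(0,1,1,0); (1,0,1,0); (1,1,1,0)} — 3.
  u=0, q=1: 6 of the 16 assignments to (p,r,s,t) work.
  u=0, q=0: remaining (p,r,s,t) ∈ {(1,0,1,0)} — 1.
Total: 0 + 3 + 6 + 1 = 10.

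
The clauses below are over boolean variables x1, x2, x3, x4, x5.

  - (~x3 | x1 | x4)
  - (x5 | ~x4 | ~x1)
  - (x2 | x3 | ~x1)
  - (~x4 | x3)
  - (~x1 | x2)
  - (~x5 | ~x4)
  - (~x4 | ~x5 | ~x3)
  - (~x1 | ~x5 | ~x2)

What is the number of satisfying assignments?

8

Case analysis on x1 and x4:
  x1=1, x4=1: a clause becomes empty — 0.
  x1=1, x4=0: remaining (x2,x3,x5) ∈ {(1,0,0); (1,1,0)} — 2.
  x1=0, x4=1: remaining (x2,x3,x5) ∈ {(0,1,0); (1,1,0)} — 2.
  x1=0, x4=0: remaining (x2,x3,x5) ∈ {(0,0,0); (0,0,1); (1,0,0); (1,0,1)} — 4.
Total: 0 + 2 + 2 + 4 = 8.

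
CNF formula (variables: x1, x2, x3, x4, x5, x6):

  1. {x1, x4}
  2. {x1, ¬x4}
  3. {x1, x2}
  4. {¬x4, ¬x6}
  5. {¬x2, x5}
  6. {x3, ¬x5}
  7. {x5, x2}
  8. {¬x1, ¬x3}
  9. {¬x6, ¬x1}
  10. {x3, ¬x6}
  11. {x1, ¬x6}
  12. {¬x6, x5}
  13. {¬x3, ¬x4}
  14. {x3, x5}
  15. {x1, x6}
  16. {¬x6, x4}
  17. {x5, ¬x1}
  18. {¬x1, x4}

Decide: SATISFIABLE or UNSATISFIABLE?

x1 = True:
  propagation gives x3=False, x5=False; an empty clause results — contradiction.
x1 = False:
  propagation gives x4=True; an empty clause results — contradiction.
Every branch closes, so no satisfying assignment exists.

UNSATISFIABLE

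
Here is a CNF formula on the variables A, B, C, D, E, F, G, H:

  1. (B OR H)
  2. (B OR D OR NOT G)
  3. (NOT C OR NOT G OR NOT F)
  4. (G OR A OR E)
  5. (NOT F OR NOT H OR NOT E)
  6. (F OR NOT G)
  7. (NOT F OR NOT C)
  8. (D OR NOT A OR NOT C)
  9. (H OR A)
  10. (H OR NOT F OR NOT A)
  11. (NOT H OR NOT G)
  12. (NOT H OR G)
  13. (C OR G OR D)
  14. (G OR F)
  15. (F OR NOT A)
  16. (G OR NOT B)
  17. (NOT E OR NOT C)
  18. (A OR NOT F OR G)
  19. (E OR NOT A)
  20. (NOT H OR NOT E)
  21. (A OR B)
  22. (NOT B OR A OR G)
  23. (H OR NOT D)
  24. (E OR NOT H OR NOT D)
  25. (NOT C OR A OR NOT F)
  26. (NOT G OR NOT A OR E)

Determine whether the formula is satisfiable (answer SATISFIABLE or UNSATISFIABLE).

G = True:
  propagation gives F=True, C=False, H=False, B=True; an empty clause results — contradiction.
G = False:
  propagation gives H=False, B=True; an empty clause results — contradiction.
Every branch closes, so no satisfying assignment exists.

UNSATISFIABLE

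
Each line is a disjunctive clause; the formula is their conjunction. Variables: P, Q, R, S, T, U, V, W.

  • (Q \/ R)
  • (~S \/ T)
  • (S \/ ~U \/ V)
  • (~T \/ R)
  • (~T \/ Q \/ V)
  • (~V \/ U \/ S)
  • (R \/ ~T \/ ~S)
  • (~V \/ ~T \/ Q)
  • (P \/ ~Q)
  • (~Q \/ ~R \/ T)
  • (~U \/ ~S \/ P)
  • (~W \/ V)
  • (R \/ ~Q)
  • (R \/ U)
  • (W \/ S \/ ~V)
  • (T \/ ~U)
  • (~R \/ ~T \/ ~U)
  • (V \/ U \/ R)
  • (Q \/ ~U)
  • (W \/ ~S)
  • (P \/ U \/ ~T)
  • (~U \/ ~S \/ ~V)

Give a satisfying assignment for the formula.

P=F, Q=F, R=T, S=F, T=F, U=F, V=F, W=F

Check each clause:
  1. (Q \/ R) — R is true.
  2. (T \/ ~S) — ~S is true.
  3. (V \/ ~U \/ S) — ~U is true.
  4. (R \/ ~T) — R is true.
  5. (~T \/ V \/ Q) — ~T is true.
  6. (U \/ S \/ ~V) — ~V is true.
  7. (~S \/ R \/ ~T) — R is true.
  8. (Q \/ ~T \/ ~V) — ~V is true.
  9. (~Q \/ P) — ~Q is true.
  10. (~Q \/ ~R \/ T) — ~Q is true.
  11. (~U \/ ~S \/ P) — ~U is true.
  12. (~W \/ V) — ~W is true.
  13. (~Q \/ R) — R is true.
  14. (R \/ U) — R is true.
  15. (W \/ S \/ ~V) — ~V is true.
  16. (~U \/ T) — ~U is true.
  17. (~U \/ ~R \/ ~T) — ~U is true.
  18. (U \/ R \/ V) — R is true.
  19. (~U \/ Q) — ~U is true.
  20. (~S \/ W) — ~S is true.
  21. (P \/ U \/ ~T) — ~T is true.
  22. (~V \/ ~S \/ ~U) — ~V is true.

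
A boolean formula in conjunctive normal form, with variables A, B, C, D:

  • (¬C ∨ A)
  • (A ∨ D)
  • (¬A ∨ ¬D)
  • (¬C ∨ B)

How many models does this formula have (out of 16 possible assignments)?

5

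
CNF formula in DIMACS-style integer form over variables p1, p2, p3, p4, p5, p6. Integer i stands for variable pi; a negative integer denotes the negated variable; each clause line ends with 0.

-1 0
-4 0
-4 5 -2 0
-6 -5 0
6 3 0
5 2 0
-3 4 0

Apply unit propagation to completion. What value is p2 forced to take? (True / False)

(¬p1) is a unit clause: p1 = False.
Unit clause (¬p4) sets p4 = False.
From (p4 ∨ ¬p3) and p4 = False: p3 = False.
In (p6 ∨ p3), p3 is now false; p6 must hold, so p6 = True.
In (¬p5 ∨ ¬p6), ¬p6 is now false; ¬p5 must hold, so p5 = False.
In (p2 ∨ p5), p5 is now false; p2 must hold, so p2 = True.

True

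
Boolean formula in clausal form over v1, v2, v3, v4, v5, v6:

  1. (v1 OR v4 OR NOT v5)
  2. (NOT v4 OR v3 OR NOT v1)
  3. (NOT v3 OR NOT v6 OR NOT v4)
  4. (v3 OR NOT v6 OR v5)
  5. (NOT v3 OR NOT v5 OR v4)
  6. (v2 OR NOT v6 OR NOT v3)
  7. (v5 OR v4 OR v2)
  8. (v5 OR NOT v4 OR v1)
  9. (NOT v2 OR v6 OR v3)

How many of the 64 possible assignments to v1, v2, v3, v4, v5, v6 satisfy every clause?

16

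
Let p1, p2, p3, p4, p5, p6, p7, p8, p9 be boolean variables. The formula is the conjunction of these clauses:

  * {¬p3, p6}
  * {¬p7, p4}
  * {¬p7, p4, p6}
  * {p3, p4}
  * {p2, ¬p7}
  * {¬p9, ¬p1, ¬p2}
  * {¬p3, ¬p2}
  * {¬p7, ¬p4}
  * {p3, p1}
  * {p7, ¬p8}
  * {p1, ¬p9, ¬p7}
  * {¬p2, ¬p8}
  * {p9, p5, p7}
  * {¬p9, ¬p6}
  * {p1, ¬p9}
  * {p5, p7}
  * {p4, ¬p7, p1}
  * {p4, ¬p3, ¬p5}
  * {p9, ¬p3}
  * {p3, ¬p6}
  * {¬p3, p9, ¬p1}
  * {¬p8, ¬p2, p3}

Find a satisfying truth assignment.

p8 occurs only negated in the remaining clauses — set p8 = False.
Set p1 = True and propagate.
Branch on p2: take p2 = False.
  then p7 is forced to False.
  then p5 is forced to True.
Try p3 = False.
  then p4 is forced to True.
  then p6 is forced to False.
p9 is now unconstrained; take p9 = True.
Check each clause:
  1. {¬p3, p6} — ¬p3 is true.
  2. {¬p7, p4} — ¬p7 is true.
  3. {p4, p6, ¬p7} — ¬p7 is true.
  4. {p4, p3} — p4 is true.
  5. {¬p7, p2} — ¬p7 is true.
  6. {¬p1, ¬p9, ¬p2} — ¬p2 is true.
  7. {¬p2, ¬p3} — ¬p3 is true.
  8. {¬p7, ¬p4} — ¬p7 is true.
  9. {p1, p3} — p1 is true.
  10. {¬p8, p7} — ¬p8 is true.
  11. {¬p7, p1, ¬p9} — p1 is true.
  12. {¬p2, ¬p8} — ¬p8 is true.
  13. {p7, p5, p9} — p9 is true.
  14. {¬p6, ¬p9} — ¬p6 is true.
  15. {p1, ¬p9} — p1 is true.
  16. {p5, p7} — p5 is true.
  17. {p4, p1, ¬p7} — ¬p7 is true.
  18. {p4, ¬p5, ¬p3} — p4 is true.
  19. {p9, ¬p3} — p9 is true.
  20. {¬p6, p3} — ¬p6 is true.
  21. {¬p1, p9, ¬p3} — p9 is true.
  22. {p3, ¬p2, ¬p8} — ¬p8 is true.

p1=1  p2=0  p3=0  p4=1  p5=1  p6=0  p7=0  p8=0  p9=1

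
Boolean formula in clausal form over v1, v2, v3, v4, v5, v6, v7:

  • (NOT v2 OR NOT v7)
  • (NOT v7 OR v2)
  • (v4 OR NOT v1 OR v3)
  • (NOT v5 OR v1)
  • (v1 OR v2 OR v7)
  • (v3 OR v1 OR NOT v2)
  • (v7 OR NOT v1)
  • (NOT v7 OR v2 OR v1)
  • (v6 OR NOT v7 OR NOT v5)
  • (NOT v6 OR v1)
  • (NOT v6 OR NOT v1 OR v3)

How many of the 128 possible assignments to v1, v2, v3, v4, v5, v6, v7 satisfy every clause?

2

Satisfying assignments:
  v1=F v2=T v3=T v4=F v5=F v6=F v7=F
  v1=F v2=T v3=T v4=T v5=F v6=F v7=F
That's 2 in total.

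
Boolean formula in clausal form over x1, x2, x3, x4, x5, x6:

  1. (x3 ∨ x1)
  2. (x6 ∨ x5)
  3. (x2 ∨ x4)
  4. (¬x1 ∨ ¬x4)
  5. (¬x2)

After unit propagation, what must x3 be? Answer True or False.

(¬x2) stands alone — x2 = False.
(x4 ∨ x2) with x2 = False leaves only x4, so x4 = True.
From (¬x1 ∨ ¬x4) and x4 = True: x1 = False.
In (x1 ∨ x3), x1 is now false; x3 must hold, so x3 = True.

True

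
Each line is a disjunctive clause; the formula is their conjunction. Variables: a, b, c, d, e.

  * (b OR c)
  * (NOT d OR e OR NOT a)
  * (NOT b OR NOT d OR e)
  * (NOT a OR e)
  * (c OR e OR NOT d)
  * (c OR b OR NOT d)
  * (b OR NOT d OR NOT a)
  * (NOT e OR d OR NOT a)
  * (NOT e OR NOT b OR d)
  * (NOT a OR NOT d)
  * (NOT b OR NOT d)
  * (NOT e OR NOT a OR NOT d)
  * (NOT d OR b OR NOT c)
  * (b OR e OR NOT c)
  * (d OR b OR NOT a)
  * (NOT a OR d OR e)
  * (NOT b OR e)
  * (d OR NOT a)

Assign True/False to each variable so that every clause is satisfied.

a=F  b=F  c=T  d=F  e=T

Check each clause:
  1. (c OR b) — c is true.
  2. (e OR NOT d OR NOT a) — NOT d is true.
  3. (NOT b OR e OR NOT d) — NOT d is true.
  4. (NOT a OR e) — e is true.
  5. (e OR NOT d OR c) — c is true.
  6. (b OR c OR NOT d) — c is true.
  7. (NOT a OR b OR NOT d) — NOT d is true.
  8. (NOT e OR NOT a OR d) — NOT a is true.
  9. (NOT b OR d OR NOT e) — NOT b is true.
  10. (NOT d OR NOT a) — NOT d is true.
  11. (NOT d OR NOT b) — NOT d is true.
  12. (NOT d OR NOT a OR NOT e) — NOT d is true.
  13. (NOT c OR NOT d OR b) — NOT d is true.
  14. (b OR e OR NOT c) — e is true.
  15. (NOT a OR d OR b) — NOT a is true.
  16. (d OR e OR NOT a) — e is true.
  17. (e OR NOT b) — e is true.
  18. (NOT a OR d) — NOT a is true.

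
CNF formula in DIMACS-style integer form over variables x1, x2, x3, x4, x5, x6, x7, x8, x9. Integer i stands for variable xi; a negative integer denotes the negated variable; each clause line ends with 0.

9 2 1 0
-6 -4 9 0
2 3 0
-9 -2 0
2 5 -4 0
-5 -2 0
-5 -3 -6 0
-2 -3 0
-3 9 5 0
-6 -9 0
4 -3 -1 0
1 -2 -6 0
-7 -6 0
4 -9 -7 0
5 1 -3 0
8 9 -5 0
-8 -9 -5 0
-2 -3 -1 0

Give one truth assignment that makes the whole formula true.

Pure literal: x6 appears only negated; assign x6 = False.
Branch on x1: take x1 = True.
The remaining clauses are satisfied by x2 = True, x3 = False, x4 = False, x5 = False, x7 = True, x8 = False, x9 = False.

x1=T, x2=T, x3=F, x4=F, x5=F, x6=F, x7=T, x8=F, x9=F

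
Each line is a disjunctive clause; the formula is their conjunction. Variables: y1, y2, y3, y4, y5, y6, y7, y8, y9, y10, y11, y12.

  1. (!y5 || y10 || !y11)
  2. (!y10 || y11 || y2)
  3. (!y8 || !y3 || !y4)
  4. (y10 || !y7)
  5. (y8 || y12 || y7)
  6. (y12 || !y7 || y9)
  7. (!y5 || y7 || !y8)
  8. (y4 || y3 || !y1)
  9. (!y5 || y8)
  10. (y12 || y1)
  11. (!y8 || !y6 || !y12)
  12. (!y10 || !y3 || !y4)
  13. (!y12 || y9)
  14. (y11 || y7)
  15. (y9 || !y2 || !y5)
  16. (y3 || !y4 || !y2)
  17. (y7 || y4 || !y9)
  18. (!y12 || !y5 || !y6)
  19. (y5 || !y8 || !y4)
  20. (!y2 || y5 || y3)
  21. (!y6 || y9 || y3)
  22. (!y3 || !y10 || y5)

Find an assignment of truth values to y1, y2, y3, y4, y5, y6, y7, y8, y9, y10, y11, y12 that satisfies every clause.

y1=F, y2=F, y3=F, y4=T, y5=F, y6=F, y7=T, y8=F, y9=T, y10=T, y11=T, y12=T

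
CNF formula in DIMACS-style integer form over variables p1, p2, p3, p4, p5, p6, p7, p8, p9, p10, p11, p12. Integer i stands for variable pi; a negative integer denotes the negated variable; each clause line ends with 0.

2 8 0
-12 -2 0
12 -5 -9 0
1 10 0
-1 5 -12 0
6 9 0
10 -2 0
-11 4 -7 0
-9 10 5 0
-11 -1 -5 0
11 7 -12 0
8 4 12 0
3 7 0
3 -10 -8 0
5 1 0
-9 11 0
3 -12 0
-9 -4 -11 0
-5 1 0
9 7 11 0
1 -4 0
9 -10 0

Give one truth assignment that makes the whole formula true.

p1=True, p2=False, p3=False, p4=True, p5=False, p6=True, p7=True, p8=True, p9=False, p10=False, p11=False, p12=False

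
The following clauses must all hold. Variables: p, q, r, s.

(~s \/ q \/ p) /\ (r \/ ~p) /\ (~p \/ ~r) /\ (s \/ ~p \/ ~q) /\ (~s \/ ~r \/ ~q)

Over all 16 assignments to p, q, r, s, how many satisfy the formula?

5

Satisfying assignments:
  p=F q=F r=F s=F
  p=F q=F r=T s=F
  p=F q=T r=F s=F
  p=F q=T r=F s=T
  p=F q=T r=T s=F
Count: 5.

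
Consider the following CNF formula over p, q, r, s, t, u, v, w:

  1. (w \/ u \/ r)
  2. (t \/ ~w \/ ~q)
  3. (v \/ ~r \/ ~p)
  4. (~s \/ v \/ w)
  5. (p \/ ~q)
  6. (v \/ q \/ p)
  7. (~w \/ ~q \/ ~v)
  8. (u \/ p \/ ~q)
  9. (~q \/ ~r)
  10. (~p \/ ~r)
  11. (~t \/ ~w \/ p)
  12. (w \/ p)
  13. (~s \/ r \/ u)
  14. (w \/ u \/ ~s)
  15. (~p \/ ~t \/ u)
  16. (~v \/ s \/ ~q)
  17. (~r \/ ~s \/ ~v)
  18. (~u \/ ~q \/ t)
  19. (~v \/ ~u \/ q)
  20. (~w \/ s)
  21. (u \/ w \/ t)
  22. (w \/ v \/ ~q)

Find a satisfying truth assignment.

p=T, q=F, r=F, s=F, t=F, u=T, v=F, w=F

Check each clause:
  1. (w \/ u \/ r) — u is true.
  2. (~q \/ t \/ ~w) — ~w is true.
  3. (~r \/ v \/ ~p) — ~r is true.
  4. (v \/ w \/ ~s) — ~s is true.
  5. (~q \/ p) — p is true.
  6. (v \/ q \/ p) — p is true.
  7. (~q \/ ~v \/ ~w) — ~w is true.
  8. (p \/ u \/ ~q) — p is true.
  9. (~r \/ ~q) — ~r is true.
  10. (~p \/ ~r) — ~r is true.
  11. (p \/ ~w \/ ~t) — ~w is true.
  12. (w \/ p) — p is true.
  13. (~s \/ r \/ u) — ~s is true.
  14. (w \/ u \/ ~s) — ~s is true.
  15. (~p \/ u \/ ~t) — ~t is true.
  16. (s \/ ~q \/ ~v) — ~v is true.
  17. (~r \/ ~s \/ ~v) — ~v is true.
  18. (~u \/ t \/ ~q) — ~q is true.
  19. (~v \/ q \/ ~u) — ~v is true.
  20. (~w \/ s) — ~w is true.
  21. (w \/ t \/ u) — u is true.
  22. (w \/ ~q \/ v) — ~q is true.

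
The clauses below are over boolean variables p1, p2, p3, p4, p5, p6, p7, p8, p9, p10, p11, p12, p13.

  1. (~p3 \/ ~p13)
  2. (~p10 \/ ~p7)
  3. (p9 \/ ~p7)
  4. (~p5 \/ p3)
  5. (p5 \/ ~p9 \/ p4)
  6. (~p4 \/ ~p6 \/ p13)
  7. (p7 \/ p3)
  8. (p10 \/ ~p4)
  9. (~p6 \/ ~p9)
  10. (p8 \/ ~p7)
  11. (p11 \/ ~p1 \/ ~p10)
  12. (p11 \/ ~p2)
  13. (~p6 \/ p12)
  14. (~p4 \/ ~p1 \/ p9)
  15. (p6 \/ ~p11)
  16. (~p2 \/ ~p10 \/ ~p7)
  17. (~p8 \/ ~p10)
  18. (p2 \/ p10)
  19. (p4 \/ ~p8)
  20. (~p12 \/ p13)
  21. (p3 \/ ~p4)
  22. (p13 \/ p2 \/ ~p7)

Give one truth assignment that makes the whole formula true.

Pure literal: p1 appears only negated; assign p1 = False.
Set p2 = False and propagate.
  then p10 is forced to True.
  then p7 is forced to False.
  then p3 is forced to True.
  then p13 is forced to False.
  then p8 is forced to False.
  then p12 is forced to False.
  then p6 is forced to False.
  then p11 is forced to False.
Try p4 = False.
The remaining clauses are satisfied by p5 = True, p9 = False.
Every clause has at least one true literal under this assignment.
Check each clause:
  1. (~p3 \/ ~p13) — ~p13 is true.
  2. (~p10 \/ ~p7) — ~p7 is true.
  3. (p9 \/ ~p7) — ~p7 is true.
  4. (p3 \/ ~p5) — p3 is true.
  5. (p4 \/ ~p9 \/ p5) — p5 is true.
  6. (~p6 \/ ~p4 \/ p13) — ~p6 is true.
  7. (p3 \/ p7) — p3 is true.
  8. (p10 \/ ~p4) — p10 is true.
  9. (~p9 \/ ~p6) — ~p6 is true.
  10. (p8 \/ ~p7) — ~p7 is true.
  11. (~p1 \/ p11 \/ ~p10) — ~p1 is true.
  12. (~p2 \/ p11) — ~p2 is true.
  13. (~p6 \/ p12) — ~p6 is true.
  14. (p9 \/ ~p4 \/ ~p1) — ~p4 is true.
  15. (p6 \/ ~p11) — ~p11 is true.
  16. (~p7 \/ ~p10 \/ ~p2) — ~p7 is true.
  17. (~p10 \/ ~p8) — ~p8 is true.
  18. (p2 \/ p10) — p10 is true.
  19. (p4 \/ ~p8) — ~p8 is true.
  20. (p13 \/ ~p12) — ~p12 is true.
  21. (~p4 \/ p3) — p3 is true.
  22. (p2 \/ p13 \/ ~p7) — ~p7 is true.

p1 = False, p2 = False, p3 = True, p4 = False, p5 = True, p6 = False, p7 = False, p8 = False, p9 = False, p10 = True, p11 = False, p12 = False, p13 = False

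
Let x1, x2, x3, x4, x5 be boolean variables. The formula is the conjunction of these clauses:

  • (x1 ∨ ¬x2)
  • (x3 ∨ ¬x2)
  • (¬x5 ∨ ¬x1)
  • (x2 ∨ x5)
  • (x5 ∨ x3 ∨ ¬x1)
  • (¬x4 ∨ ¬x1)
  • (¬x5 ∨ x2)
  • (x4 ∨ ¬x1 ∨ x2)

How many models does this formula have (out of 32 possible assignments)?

1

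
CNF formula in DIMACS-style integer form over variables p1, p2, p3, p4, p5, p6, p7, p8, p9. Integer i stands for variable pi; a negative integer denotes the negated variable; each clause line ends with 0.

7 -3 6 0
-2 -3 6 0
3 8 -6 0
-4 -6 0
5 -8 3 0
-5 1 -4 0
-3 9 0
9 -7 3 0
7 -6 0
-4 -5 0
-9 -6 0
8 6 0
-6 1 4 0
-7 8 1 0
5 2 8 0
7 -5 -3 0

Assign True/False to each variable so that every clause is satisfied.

p1=True, p2=False, p3=True, p4=True, p5=False, p6=False, p7=True, p8=True, p9=True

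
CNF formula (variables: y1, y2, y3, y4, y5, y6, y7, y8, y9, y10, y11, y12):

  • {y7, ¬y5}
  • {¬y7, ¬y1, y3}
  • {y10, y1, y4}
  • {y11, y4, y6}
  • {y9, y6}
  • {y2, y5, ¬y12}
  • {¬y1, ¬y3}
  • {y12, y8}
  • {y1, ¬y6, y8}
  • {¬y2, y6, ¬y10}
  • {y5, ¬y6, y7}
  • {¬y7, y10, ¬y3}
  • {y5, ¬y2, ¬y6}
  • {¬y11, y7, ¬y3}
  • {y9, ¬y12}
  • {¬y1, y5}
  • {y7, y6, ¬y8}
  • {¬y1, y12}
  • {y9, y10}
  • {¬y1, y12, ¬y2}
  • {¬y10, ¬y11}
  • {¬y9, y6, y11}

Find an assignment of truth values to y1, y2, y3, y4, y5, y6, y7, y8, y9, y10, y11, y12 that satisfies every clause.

y4 occurs only positively in the remaining clauses — set y4 = True.
Set y1 = False and propagate.
Try y2 = True.
Try y3 = False.
The remaining clauses are satisfied by y5 = True, y6 = True, y7 = True, y8 = True, y9 = True, y10 = False, y11 = False, y12 = False.
Every clause has at least one true literal under this assignment.

y1=False, y2=True, y3=False, y4=True, y5=True, y6=True, y7=True, y8=True, y9=True, y10=False, y11=False, y12=False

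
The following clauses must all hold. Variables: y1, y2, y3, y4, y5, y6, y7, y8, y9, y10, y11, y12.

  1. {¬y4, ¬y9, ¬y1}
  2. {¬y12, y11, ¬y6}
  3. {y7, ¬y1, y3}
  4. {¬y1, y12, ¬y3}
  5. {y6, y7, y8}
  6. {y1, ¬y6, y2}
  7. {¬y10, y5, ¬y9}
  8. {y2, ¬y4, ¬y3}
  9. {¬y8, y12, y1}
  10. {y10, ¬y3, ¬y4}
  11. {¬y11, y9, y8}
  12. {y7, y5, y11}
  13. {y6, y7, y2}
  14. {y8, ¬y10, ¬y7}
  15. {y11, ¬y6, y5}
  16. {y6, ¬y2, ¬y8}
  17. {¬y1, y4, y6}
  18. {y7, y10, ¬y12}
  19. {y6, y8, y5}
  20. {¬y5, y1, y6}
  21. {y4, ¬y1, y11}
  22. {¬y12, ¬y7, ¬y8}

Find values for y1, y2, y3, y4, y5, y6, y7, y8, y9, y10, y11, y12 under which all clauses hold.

y1=False  y2=True  y3=True  y4=False  y5=False  y6=True  y7=False  y8=True  y9=False  y10=True  y11=True  y12=True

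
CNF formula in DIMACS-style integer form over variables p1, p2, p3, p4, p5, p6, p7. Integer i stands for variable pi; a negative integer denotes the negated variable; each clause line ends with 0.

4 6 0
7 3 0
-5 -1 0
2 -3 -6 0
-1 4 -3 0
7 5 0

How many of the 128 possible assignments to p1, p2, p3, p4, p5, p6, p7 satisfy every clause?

33

Case analysis on p3 and p1:
  p3=T, p1=T: remaining (p2,p4,p5,p6,p7) ∈ {(F,T,F,F,T); (T,T,F,F,T); (T,T,F,T,T)} — 3.
  p3=T, p1=F: 12 of the 32 assignments to (p2,p4,p5,p6,p7) work.
  p3=F, p1=T: p2 free; 3 ways for (p4,p5,p6,p7) × 2^1 = 6.
  p3=F, p1=F: p2, p5 free; 3 ways for (p4,p6,p7) × 2^2 = 12.
Total: 3 + 12 + 6 + 12 = 33.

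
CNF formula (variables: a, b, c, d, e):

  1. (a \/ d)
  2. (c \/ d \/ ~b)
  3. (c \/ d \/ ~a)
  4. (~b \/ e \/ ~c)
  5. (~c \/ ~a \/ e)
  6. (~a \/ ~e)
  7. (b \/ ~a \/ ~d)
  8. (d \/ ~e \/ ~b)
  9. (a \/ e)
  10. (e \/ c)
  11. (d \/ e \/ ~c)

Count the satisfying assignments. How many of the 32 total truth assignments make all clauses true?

The models are:
  a=F b=F c=F d=T e=T
  a=F b=F c=T d=T e=T
  a=F b=T c=F d=T e=T
  a=F b=T c=T d=T e=T
That's 4 in total.

4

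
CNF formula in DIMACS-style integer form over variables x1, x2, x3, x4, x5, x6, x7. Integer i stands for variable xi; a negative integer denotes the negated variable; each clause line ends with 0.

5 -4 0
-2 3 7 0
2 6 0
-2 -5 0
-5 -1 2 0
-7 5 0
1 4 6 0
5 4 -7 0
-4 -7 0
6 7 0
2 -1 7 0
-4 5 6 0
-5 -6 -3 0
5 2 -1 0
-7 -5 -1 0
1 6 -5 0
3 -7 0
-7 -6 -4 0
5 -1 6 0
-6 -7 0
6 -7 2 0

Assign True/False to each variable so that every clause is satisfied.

Branch on x1: take x1 = False.
Try x2 = False.
  then x6 is forced to True.
  then x7 is forced to False.
The remaining clauses are satisfied by x3 = False, x4 = False, x5 = True.

x1 = F  x2 = F  x3 = F  x4 = F  x5 = T  x6 = T  x7 = F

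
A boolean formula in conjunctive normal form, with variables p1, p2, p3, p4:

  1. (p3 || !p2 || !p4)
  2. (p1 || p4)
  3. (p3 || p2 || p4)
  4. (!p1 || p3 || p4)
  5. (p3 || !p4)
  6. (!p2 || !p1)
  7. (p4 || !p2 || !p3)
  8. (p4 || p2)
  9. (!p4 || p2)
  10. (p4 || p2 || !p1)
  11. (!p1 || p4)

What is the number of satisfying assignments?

Satisfying assignments:
  p1=0 p2=1 p3=1 p4=1
Count: 1.

1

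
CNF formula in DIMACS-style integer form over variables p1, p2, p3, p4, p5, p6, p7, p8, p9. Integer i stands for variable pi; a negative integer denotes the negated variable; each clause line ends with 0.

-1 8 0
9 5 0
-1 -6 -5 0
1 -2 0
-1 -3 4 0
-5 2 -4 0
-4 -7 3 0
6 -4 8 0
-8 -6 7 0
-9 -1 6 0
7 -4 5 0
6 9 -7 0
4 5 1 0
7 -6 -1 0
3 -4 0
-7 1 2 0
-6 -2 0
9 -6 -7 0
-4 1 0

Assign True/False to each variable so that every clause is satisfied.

p1=False, p2=False, p3=True, p4=False, p5=True, p6=False, p7=False, p8=True, p9=True

Try p1 = False.
  then p2 is forced to False.
  then p7 is forced to False.
  then p4 is forced to False.
  then p5 is forced to True.
Branch on p6: take p6 = False.
p3, p8, p9 are now unconstrained; take p3 = True, p8 = True, p9 = True.
Every clause has at least one true literal under this assignment.
Check each clause:
  1. (~p1 \/ p8) — p8 is true.
  2. (p5 \/ p9) — p9 is true.
  3. (~p5 \/ ~p6 \/ ~p1) — ~p6 is true.
  4. (p1 \/ ~p2) — ~p2 is true.
  5. (p4 \/ ~p3 \/ ~p1) — ~p1 is true.
  6. (p2 \/ ~p4 \/ ~p5) — ~p4 is true.
  7. (p3 \/ ~p4 \/ ~p7) — ~p7 is true.
  8. (p6 \/ p8 \/ ~p4) — p8 is true.
  9. (~p6 \/ ~p8 \/ p7) — ~p6 is true.
  10. (~p1 \/ ~p9 \/ p6) — ~p1 is true.
  11. (p7 \/ ~p4 \/ p5) — ~p4 is true.
  12. (p9 \/ ~p7 \/ p6) — ~p7 is true.
  13. (p1 \/ p4 \/ p5) — p5 is true.
  14. (~p1 \/ p7 \/ ~p6) — ~p6 is true.
  15. (~p4 \/ p3) — p3 is true.
  16. (p2 \/ ~p7 \/ p1) — ~p7 is true.
  17. (~p2 \/ ~p6) — ~p6 is true.
  18. (~p7 \/ p9 \/ ~p6) — p9 is true.
  19. (~p4 \/ p1) — ~p4 is true.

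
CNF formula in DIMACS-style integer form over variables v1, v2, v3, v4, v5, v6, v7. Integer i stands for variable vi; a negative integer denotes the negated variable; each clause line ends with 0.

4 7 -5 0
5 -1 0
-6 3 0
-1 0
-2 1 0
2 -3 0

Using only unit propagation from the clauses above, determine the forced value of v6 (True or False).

False

Unit clause (!v1) sets v1 = False.
From (v1 || !v2) and v1 = False: v2 = False.
(v2 || !v3) with v2 = False leaves only !v3, so v3 = False.
(!v6 || v3): since v3 = False, the clause reduces to (!v6). v6 = False.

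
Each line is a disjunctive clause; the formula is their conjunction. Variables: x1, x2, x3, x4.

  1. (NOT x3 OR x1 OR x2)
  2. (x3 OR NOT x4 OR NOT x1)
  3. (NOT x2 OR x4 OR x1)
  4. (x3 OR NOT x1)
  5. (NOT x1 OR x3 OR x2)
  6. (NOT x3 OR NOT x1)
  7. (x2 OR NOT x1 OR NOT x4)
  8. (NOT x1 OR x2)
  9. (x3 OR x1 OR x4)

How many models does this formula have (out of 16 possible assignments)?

Satisfying assignments:
  x1=F x2=F x3=F x4=T
  x1=F x2=T x3=F x4=T
  x1=F x2=T x3=T x4=T
Count: 3.

3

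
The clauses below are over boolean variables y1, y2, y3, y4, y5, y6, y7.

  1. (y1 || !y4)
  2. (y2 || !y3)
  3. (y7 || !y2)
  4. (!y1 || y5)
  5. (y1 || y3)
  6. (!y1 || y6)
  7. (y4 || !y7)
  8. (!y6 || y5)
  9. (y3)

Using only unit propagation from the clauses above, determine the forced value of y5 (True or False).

True

(y3) stands alone — y3 = True.
(!y3 || y2): since y3 = True, the clause reduces to (y2). y2 = True.
(!y2 || y7) with y2 = True leaves only y7, so y7 = True.
In (!y7 || y4), !y7 is now false; y4 must hold, so y4 = True.
In (y1 || !y4), !y4 is now false; y1 must hold, so y1 = True.
(y5 || !y1): since y1 = True, the clause reduces to (y5). y5 = True.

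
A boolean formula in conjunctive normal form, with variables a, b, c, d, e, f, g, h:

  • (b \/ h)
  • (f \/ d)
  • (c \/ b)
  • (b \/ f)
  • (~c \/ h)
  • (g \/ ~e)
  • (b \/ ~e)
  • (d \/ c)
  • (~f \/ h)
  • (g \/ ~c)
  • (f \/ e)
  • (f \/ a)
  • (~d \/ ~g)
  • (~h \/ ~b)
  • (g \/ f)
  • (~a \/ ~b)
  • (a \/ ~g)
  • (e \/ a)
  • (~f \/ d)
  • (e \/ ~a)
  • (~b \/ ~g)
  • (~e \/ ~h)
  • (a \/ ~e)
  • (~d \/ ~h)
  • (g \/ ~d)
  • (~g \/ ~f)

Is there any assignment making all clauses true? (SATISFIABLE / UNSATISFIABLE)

UNSATISFIABLE

f = True:
  propagation gives h=True, b=False, c=True, e=False; an empty clause results — contradiction.
f = False:
  propagation gives d=True, b=True, e=True, g=True; an empty clause results — contradiction.
Every branch closes, so no satisfying assignment exists.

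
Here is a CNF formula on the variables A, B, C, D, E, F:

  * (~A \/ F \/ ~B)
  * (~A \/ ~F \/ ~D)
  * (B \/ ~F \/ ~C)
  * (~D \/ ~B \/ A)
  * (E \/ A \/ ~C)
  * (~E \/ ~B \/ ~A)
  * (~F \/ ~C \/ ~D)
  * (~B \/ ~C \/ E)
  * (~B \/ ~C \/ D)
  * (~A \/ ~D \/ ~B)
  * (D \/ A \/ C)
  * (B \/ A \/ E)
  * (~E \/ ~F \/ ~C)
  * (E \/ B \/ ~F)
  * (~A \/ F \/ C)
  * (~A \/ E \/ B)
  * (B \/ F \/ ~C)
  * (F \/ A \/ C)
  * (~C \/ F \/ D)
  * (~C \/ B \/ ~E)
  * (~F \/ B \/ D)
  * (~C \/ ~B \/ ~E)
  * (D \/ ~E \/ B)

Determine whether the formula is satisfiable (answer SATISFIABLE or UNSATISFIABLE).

Set A = False and propagate.
Try B = False.
  then E is forced to True.
  then C is forced to False.
  then D is forced to True.
  then F is forced to True.
So A=False, B=False, C=False, D=True, E=True, F=True is a satisfying assignment.

SATISFIABLE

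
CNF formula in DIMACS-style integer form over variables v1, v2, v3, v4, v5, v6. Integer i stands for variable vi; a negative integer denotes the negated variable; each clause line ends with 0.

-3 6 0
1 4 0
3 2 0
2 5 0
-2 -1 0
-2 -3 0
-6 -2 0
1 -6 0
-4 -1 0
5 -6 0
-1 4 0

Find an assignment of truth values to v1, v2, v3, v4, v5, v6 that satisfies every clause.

v1=False, v2=True, v3=False, v4=True, v5=False, v6=False

Check each clause:
  1. (v6 OR NOT v3) — NOT v3 is true.
  2. (v1 OR v4) — v4 is true.
  3. (v2 OR v3) — v2 is true.
  4. (v2 OR v5) — v2 is true.
  5. (NOT v1 OR NOT v2) — NOT v1 is true.
  6. (NOT v2 OR NOT v3) — NOT v3 is true.
  7. (NOT v2 OR NOT v6) — NOT v6 is true.
  8. (NOT v6 OR v1) — NOT v6 is true.
  9. (NOT v1 OR NOT v4) — NOT v1 is true.
  10. (v5 OR NOT v6) — NOT v6 is true.
  11. (NOT v1 OR v4) — v4 is true.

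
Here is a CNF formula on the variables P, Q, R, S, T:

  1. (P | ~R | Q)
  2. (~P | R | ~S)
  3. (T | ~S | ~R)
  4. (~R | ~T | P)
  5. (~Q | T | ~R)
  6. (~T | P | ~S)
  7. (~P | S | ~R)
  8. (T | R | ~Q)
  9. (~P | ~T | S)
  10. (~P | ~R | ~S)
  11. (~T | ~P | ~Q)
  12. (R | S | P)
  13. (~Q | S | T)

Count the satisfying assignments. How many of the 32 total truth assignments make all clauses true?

Satisfying assignments:
  P=F Q=F R=F S=T T=F
  P=T Q=F R=F S=F T=F
Count: 2.

2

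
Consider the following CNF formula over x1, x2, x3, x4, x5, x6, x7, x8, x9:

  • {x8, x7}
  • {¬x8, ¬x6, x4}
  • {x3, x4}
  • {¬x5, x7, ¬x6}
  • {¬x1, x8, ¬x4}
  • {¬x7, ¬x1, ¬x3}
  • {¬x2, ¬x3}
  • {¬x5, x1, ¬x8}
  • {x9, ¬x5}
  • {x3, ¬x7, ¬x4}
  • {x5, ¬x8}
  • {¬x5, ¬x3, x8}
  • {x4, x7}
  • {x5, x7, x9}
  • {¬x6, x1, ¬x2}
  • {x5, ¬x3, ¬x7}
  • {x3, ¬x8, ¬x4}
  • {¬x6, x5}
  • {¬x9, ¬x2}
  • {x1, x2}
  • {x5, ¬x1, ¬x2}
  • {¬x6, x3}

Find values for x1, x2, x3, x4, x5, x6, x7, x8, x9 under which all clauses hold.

x1=True  x2=False  x3=True  x4=True  x5=True  x6=False  x7=False  x8=True  x9=True

Pure literal: x6 appears only negated; assign x6 = False.
Try x1 = True.
Set x2 = False and propagate.
The remaining clauses are satisfied by x3 = True, x4 = True, x5 = True, x7 = False, x8 = True, x9 = True.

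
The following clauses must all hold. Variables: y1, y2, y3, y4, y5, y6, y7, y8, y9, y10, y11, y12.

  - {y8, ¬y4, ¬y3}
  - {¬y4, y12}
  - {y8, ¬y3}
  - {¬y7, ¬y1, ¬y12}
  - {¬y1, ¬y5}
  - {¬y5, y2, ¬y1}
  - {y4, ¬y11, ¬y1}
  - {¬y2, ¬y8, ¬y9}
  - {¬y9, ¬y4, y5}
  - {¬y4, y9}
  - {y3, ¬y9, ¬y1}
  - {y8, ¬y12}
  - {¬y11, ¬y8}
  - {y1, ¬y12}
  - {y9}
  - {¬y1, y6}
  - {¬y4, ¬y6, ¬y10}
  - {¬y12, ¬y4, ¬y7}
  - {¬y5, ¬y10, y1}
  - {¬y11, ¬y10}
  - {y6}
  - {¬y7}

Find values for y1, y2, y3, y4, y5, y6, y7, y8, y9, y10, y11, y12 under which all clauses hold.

y1 = False, y2 = False, y3 = False, y4 = False, y5 = False, y6 = True, y7 = False, y8 = False, y9 = True, y10 = True, y11 = False, y12 = False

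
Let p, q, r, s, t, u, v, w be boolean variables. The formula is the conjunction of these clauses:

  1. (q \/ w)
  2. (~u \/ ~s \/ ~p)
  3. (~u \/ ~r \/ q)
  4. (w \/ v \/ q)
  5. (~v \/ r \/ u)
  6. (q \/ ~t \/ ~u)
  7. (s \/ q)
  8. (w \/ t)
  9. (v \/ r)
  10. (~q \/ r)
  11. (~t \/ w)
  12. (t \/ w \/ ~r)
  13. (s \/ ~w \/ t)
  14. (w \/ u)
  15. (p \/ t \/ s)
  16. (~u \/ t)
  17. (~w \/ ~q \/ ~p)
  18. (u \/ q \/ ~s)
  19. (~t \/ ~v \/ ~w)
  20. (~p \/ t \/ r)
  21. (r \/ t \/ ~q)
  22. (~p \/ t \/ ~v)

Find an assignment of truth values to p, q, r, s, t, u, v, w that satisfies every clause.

p = F  q = T  r = T  s = F  t = T  u = F  v = F  w = T

Set p = False and propagate.
Try q = True.
  then r is forced to True.
Branch on s: take s = False.
  then t is forced to True.
  then w is forced to True.
  then v is forced to False.
u is now unconstrained; take u = False.
Every clause has at least one true literal under this assignment.
Check each clause:
  1. (w \/ q) — w is true.
  2. (~u \/ ~s \/ ~p) — ~u is true.
  3. (~u \/ ~r \/ q) — q is true.
  4. (v \/ q \/ w) — w is true.
  5. (~v \/ u \/ r) — ~v is true.
  6. (q \/ ~u \/ ~t) — q is true.
  7. (s \/ q) — q is true.
  8. (w \/ t) — w is true.
  9. (v \/ r) — r is true.
  10. (~q \/ r) — r is true.
  11. (w \/ ~t) — w is true.
  12. (~r \/ t \/ w) — w is true.
  13. (~w \/ s \/ t) — t is true.
  14. (w \/ u) — w is true.
  15. (s \/ p \/ t) — t is true.
  16. (~u \/ t) — ~u is true.
  17. (~p \/ ~w \/ ~q) — ~p is true.
  18. (q \/ ~s \/ u) — q is true.
  19. (~t \/ ~v \/ ~w) — ~v is true.
  20. (~p \/ t \/ r) — r is true.
  21. (r \/ t \/ ~q) — r is true.
  22. (~p \/ t \/ ~v) — ~v is true.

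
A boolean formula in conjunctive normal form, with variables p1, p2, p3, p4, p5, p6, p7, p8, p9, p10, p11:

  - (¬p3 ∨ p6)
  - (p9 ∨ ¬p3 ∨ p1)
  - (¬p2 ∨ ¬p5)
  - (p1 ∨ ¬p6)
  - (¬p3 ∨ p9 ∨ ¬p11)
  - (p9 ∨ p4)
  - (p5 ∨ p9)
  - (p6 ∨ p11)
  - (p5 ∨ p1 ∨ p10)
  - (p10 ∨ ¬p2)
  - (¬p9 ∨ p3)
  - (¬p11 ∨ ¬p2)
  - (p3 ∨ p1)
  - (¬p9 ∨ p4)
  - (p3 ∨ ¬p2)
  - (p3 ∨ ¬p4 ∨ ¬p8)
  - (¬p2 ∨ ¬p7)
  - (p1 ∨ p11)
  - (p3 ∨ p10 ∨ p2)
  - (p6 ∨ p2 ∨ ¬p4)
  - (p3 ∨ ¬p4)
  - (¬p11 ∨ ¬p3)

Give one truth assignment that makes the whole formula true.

p1=T  p2=F  p3=T  p4=T  p5=T  p6=T  p7=F  p8=T  p9=T  p10=F  p11=F

Check each clause:
  1. (¬p3 ∨ p6) — p6 is true.
  2. (p9 ∨ ¬p3 ∨ p1) — p9 is true.
  3. (¬p2 ∨ ¬p5) — ¬p2 is true.
  4. (¬p6 ∨ p1) — p1 is true.
  5. (¬p3 ∨ p9 ∨ ¬p11) — p9 is true.
  6. (p4 ∨ p9) — p9 is true.
  7. (p5 ∨ p9) — p9 is true.
  8. (p6 ∨ p11) — p6 is true.
  9. (p5 ∨ p1 ∨ p10) — p1 is true.
  10. (¬p2 ∨ p10) — ¬p2 is true.
  11. (p3 ∨ ¬p9) — p3 is true.
  12. (¬p11 ∨ ¬p2) — ¬p11 is true.
  13. (p1 ∨ p3) — p1 is true.
  14. (p4 ∨ ¬p9) — p4 is true.
  15. (p3 ∨ ¬p2) — p3 is true.
  16. (¬p4 ∨ p3 ∨ ¬p8) — p3 is true.
  17. (¬p2 ∨ ¬p7) — ¬p7 is true.
  18. (p1 ∨ p11) — p1 is true.
  19. (p2 ∨ p3 ∨ p10) — p3 is true.
  20. (p2 ∨ p6 ∨ ¬p4) — p6 is true.
  21. (p3 ∨ ¬p4) — p3 is true.
  22. (¬p11 ∨ ¬p3) — ¬p11 is true.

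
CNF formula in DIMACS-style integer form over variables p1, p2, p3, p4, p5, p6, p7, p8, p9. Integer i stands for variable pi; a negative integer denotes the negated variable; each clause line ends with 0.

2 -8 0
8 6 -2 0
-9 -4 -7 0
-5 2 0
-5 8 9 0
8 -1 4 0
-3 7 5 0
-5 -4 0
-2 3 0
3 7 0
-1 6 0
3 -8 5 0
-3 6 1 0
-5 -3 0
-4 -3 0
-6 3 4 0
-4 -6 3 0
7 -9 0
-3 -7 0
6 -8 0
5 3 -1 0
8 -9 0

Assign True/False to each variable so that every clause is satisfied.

p1=False, p2=False, p3=False, p4=True, p5=False, p6=False, p7=True, p8=False, p9=False

Set p1 = False and propagate.
For the remaining variables, p2 = False, p3 = False, p4 = True, p5 = False, p6 = False, p7 = True, p8 = False, p9 = False works.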